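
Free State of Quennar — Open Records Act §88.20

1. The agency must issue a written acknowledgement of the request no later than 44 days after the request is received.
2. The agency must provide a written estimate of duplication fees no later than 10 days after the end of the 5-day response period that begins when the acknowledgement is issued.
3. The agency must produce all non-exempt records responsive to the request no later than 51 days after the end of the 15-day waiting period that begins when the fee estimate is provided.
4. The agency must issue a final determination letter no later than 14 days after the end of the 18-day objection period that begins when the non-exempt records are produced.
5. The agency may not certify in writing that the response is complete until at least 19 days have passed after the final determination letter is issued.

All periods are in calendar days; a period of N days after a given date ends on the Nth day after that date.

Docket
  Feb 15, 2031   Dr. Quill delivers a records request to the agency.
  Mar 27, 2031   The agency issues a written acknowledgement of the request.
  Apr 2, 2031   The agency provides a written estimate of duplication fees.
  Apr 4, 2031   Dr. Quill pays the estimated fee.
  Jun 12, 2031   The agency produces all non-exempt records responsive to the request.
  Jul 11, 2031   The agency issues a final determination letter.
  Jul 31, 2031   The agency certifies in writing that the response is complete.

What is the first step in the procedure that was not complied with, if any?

(1) due by Feb 15, 2031 + 44 days = Mar 31, 2031; Mar 27, 2031 is within that limit.
(2) due by Apr 1, 2031 + 10 days = Apr 11, 2031; Apr 2, 2031 is within that limit.
(3) due by Apr 17, 2031 + 51 days = Jun 7, 2031; done Jun 12, 2031 — 5 days late.
That is the first point of non-compliance.

Step 3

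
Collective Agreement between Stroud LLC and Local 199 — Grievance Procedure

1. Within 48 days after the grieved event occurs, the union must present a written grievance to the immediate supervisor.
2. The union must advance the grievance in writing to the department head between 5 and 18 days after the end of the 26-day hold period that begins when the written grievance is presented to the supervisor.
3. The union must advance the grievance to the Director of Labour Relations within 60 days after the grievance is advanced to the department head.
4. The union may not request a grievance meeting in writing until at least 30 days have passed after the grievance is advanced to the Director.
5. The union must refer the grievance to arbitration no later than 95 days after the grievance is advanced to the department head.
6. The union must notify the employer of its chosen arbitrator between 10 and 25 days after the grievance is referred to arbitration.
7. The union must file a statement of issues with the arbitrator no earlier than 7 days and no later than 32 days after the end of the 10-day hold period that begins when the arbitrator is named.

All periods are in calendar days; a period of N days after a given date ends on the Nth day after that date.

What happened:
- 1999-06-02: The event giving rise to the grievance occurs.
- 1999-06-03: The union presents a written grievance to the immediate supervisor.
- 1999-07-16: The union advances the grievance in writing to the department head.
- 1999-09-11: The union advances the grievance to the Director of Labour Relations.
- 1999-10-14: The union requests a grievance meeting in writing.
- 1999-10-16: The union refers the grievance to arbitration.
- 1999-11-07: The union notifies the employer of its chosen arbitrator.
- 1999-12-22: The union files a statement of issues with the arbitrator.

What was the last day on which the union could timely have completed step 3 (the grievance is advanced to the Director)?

1999-09-14

Step 3 runs from 1999-07-16, when the grievance is advanced to the department head. 60 days after 1999-07-16 is 1999-09-14.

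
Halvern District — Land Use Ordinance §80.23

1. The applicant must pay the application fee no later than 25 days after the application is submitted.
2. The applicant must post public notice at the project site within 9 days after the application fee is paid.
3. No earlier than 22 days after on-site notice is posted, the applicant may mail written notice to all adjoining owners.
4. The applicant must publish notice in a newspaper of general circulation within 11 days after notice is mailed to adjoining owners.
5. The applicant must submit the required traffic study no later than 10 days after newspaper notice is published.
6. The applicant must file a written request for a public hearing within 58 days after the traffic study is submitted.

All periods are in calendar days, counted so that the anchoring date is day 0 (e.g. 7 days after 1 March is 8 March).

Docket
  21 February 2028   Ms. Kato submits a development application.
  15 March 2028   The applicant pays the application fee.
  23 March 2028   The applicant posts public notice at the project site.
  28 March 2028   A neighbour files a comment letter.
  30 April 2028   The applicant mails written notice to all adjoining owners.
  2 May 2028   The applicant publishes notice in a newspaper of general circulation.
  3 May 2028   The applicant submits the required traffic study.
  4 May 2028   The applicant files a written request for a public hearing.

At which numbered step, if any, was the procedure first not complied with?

(1) due by 21 February 2028 + 25 days = 17 March 2028; completed 15 March 2028, before the deadline.
(2) due by 15 March 2028 + 9 days = 24 March 2028; done 23 March 2028 — timely.
(3) permitted from 23 March 2028 + 22 days = 14 April 2028 onward; 30 April 2028 is on or after that date.
(4) due by 30 April 2028 + 11 days = 11 May 2028; done 2 May 2028 — timely.
(5) due by 2 May 2028 + 10 days = 12 May 2028; 3 May 2028 is within that limit.
(6) due by 3 May 2028 + 58 days = 30 June 2028; completed 4 May 2028, before the deadline.

None — every step was satisfied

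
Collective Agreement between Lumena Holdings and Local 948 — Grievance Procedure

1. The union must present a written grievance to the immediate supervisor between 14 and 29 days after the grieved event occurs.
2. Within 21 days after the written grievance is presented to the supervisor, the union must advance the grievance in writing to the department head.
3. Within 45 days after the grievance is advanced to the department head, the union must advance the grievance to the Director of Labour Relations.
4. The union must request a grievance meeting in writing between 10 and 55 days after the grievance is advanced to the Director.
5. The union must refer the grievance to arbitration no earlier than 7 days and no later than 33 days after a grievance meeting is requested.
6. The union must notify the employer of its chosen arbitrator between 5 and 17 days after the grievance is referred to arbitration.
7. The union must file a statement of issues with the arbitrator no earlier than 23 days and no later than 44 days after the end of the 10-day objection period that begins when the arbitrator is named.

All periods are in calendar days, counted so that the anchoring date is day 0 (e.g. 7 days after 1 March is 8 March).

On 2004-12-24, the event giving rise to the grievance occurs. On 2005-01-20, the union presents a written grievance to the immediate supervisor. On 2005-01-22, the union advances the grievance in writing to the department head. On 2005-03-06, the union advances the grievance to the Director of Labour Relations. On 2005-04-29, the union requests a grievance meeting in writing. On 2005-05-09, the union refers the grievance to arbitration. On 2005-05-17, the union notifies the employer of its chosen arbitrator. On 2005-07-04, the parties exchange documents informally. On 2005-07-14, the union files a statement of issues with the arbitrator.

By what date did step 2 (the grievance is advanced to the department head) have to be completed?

2005-02-10

Step 2 runs from 2005-01-20, when the written grievance is presented to the supervisor. 21 days after 2005-01-20 is 2005-02-10.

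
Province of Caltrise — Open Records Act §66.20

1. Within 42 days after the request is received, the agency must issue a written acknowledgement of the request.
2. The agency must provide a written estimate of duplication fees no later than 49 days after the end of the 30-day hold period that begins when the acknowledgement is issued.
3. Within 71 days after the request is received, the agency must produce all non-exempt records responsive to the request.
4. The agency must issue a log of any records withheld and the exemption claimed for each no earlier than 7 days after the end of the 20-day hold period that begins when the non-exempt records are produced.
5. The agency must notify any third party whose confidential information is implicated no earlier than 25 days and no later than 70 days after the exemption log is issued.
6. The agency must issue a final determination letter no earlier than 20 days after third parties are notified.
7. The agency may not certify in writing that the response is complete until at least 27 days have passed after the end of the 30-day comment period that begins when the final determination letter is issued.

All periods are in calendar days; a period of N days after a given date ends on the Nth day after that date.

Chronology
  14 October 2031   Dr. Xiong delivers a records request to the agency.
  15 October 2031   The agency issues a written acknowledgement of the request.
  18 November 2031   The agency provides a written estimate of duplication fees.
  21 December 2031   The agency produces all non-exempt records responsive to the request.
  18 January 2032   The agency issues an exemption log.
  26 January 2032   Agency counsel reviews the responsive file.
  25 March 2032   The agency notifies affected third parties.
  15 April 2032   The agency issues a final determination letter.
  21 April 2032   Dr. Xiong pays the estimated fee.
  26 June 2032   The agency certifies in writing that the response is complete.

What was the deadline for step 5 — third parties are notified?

Step 5 runs from 18 January 2032, when the exemption log is issued. The window is 25–70 days after 18 January 2032; it closes on 28 March 2032.

28 March 2032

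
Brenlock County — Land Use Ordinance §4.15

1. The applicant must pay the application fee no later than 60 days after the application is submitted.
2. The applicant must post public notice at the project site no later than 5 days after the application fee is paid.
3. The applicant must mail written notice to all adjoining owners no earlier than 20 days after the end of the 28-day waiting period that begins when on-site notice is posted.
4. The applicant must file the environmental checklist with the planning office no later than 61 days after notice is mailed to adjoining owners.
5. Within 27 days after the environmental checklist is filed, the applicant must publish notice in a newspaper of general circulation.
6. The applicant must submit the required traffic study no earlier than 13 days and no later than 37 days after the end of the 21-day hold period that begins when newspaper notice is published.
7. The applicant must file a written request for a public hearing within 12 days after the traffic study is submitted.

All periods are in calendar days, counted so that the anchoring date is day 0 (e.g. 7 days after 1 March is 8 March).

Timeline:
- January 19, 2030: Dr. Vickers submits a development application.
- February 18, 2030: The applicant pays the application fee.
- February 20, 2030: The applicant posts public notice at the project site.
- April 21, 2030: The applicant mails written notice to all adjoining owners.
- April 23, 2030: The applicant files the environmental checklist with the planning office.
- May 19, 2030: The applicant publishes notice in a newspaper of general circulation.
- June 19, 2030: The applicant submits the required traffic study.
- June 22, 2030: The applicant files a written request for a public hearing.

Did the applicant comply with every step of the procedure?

Step 1 — counting 60 days from January 19, 2030 (when the application is submitted) gives a deadline of March 20, 2030; completed February 18, 2030, before the deadline.
Step 2 — counting 5 days from February 18, 2030 (when the application fee is paid) gives a deadline of February 23, 2030; February 20, 2030 is within that limit.
Step 3 — must wait 20 days from March 20, 2030 (end of the 28-day waiting period, which began when on-site notice is posted on February 20, 2030), so not before April 9, 2030; done April 21, 2030 — permitted.
Step 4 — counting 61 days from April 21, 2030 (when notice is mailed to adjoining owners) gives a deadline of June 21, 2030; April 23, 2030 is within that limit.
Step 5 — counting 27 days from April 23, 2030 (when the environmental checklist is filed) gives a deadline of May 20, 2030; May 19, 2030 is within that limit.
Step 6 — 13 and 37 days from June 9, 2030 (end of the 21-day hold period, which began when newspaper notice is published on May 19, 2030) are June 22, 2030 and July 16, 2030 respectively; June 19, 2030 is 3 days too early.
The procedure was therefore not followed at step 6.

No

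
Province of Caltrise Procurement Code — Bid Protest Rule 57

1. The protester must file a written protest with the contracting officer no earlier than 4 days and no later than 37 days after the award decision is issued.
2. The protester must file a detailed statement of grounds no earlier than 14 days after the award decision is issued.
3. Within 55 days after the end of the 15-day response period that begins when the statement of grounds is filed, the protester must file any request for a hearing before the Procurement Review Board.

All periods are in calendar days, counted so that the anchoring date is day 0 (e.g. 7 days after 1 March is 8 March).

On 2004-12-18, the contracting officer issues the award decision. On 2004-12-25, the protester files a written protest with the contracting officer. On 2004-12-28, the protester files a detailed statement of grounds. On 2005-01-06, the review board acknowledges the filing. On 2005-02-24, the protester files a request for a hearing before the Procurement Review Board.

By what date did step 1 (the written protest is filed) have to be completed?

Step 1 runs from 2004-12-18, when the award decision is issued. The window is 4–37 days after 2004-12-18; it closes on 2005-01-24.

2005-01-24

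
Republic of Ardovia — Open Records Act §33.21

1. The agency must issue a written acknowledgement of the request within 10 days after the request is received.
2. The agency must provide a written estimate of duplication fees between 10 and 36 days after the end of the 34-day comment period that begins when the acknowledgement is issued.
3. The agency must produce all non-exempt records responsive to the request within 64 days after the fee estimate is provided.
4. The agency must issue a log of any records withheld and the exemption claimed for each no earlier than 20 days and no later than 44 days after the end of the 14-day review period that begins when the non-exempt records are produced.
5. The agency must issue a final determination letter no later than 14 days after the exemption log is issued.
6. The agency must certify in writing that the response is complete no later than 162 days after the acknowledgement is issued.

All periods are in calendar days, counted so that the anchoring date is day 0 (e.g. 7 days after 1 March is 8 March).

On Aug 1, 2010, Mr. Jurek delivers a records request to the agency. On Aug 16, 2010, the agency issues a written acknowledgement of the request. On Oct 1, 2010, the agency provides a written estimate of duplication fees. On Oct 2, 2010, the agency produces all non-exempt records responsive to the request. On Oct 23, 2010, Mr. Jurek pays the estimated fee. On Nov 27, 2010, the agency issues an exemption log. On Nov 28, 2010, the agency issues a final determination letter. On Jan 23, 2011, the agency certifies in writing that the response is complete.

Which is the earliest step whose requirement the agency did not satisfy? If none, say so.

(1) due by Aug 1, 2010 + 10 days = Aug 11, 2010; not done until Aug 16, 2010, 5 days after the deadline.

Step 1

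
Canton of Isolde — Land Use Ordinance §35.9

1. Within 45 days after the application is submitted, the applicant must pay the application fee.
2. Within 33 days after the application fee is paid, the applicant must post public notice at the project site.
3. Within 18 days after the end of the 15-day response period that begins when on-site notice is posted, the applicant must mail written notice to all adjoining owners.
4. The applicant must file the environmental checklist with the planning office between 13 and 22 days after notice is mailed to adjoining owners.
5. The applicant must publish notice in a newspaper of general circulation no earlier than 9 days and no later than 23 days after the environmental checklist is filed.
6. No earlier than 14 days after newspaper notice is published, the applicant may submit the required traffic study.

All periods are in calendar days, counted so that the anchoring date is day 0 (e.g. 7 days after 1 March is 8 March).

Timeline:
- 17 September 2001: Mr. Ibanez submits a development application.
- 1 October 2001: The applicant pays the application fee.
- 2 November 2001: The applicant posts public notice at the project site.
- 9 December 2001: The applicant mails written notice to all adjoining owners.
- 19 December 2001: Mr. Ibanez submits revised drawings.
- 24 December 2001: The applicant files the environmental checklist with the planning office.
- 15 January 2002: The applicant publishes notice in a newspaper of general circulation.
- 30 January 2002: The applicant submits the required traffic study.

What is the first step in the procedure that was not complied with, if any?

Step 3

(1) due by 17 September 2001 + 45 days = 1 November 2001; 1 October 2001 is within that limit.
(2) due by 1 October 2001 + 33 days = 3 November 2001; done 2 November 2001 — timely.
(3) due by 17 November 2001 + 18 days = 5 December 2001; done 9 December 2001 — 4 days late.
Later steps need not be reached.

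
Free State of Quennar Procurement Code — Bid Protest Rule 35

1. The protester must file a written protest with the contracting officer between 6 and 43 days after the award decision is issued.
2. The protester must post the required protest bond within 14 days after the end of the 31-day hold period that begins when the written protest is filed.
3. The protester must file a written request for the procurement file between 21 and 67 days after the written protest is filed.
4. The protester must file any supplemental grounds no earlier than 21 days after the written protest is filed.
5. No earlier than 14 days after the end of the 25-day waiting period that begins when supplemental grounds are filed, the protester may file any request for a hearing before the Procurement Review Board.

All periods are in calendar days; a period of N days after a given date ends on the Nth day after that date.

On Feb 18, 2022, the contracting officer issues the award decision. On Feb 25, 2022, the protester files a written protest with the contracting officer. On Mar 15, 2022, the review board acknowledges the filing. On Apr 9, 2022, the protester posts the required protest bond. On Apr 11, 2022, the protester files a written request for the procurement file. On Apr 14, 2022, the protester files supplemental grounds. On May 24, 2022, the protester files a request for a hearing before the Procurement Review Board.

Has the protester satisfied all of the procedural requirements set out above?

(1) the permitted window runs from Feb 18, 2022 + 6 = Feb 24, 2022 to Feb 18, 2022 + 43 = Apr 2, 2022; Feb 25, 2022 falls inside that range.
(2) due by Mar 28, 2022 + 14 days = Apr 11, 2022; Apr 9, 2022 is within that limit.
(3) the permitted window runs from Feb 25, 2022 + 21 = Mar 18, 2022 to Feb 25, 2022 + 67 = May 3, 2022; Apr 11, 2022 falls inside that range.
(4) permitted from Feb 25, 2022 + 21 days = Mar 18, 2022 onward; done Apr 14, 2022, after the minimum wait.
(5) permitted from May 9, 2022 + 14 days = May 23, 2022 onward; done May 24, 2022 — permitted.

Yes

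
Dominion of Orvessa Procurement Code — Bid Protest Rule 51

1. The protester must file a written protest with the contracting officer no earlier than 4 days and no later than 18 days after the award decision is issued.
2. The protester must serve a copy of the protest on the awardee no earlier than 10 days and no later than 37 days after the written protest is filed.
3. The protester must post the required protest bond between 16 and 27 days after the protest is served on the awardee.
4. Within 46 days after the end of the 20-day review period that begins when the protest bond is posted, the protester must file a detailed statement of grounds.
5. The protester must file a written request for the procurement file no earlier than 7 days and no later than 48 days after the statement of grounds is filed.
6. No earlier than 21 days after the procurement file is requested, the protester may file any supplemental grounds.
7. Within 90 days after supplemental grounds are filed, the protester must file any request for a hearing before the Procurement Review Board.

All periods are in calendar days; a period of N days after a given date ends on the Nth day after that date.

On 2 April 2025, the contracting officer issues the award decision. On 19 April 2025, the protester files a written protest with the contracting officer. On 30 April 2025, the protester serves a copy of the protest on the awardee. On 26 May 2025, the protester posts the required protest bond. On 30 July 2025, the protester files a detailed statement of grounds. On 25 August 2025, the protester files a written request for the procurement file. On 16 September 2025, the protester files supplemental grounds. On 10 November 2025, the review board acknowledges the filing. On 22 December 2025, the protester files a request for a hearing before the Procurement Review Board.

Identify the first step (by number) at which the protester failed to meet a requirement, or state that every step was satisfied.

Step 7

Step 1: the window is 4–18 days after 2 April 2025 (when the award decision is issued), so 6 April 2025 through 20 April 2025; done 19 April 2025, which is between those dates.
Step 2: the window is 10–37 days after 19 April 2025 (when the written protest is filed), so 29 April 2025 through 26 May 2025; done 30 April 2025, which is between those dates.
Step 3: the window is 16–27 days after 30 April 2025 (when the protest is served on the awardee), so 16 May 2025 through 27 May 2025; done 26 May 2025, which is between those dates.
Step 4: 46 days after 15 June 2025 (end of the 20-day review period, which began when the protest bond is posted on 26 May 2025) is 31 July 2025; 30 July 2025 is within that limit.
Step 5: the window is 7–48 days after 30 July 2025 (when the statement of grounds is filed), so 6 August 2025 through 16 September 2025; 25 August 2025 falls inside that range.
Step 6: the earliest permitted date is 21 days after 25 August 2025 (when the procurement file is requested), i.e. 15 September 2025; done 16 September 2025, after the minimum wait.
Step 7: 90 days after 16 September 2025 (when supplemental grounds are filed) is 15 December 2025; 22 December 2025 misses that deadline by 7 days.
No need to go further; step 7 was not satisfied.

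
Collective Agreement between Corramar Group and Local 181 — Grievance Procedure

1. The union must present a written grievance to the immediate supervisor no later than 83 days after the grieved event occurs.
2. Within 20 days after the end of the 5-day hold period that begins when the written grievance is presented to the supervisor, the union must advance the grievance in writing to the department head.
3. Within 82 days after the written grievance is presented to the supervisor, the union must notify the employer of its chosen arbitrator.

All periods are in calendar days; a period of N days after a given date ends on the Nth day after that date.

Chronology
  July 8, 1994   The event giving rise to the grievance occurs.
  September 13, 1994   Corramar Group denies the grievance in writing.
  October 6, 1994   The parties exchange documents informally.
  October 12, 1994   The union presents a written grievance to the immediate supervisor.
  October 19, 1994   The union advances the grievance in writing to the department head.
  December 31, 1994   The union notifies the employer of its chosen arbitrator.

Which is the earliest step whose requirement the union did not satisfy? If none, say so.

Step 1

Step 1 — counting 83 days from July 8, 1994 (when the grieved event occurs) gives a deadline of September 29, 1994; done October 12, 1994 — 13 days late.
No need to go further; step 1 was not satisfied.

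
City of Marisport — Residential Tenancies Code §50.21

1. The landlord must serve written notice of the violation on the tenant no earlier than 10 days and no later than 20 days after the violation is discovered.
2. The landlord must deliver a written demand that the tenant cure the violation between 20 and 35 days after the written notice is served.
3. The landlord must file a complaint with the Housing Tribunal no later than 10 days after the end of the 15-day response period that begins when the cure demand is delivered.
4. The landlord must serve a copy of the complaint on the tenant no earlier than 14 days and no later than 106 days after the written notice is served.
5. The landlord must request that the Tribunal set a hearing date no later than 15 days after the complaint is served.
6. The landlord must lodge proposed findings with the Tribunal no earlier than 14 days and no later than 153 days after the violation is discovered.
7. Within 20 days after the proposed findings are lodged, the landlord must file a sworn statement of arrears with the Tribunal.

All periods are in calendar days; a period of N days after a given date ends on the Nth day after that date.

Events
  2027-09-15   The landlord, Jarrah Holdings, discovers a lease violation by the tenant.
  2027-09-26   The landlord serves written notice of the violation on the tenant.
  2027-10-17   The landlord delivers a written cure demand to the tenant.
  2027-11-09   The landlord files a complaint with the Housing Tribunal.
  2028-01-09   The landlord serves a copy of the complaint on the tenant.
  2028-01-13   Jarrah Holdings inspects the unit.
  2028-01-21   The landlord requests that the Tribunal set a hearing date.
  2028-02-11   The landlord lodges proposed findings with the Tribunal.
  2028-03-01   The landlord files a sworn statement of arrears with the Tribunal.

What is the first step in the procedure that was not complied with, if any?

None — every step was satisfied

Step 1 — 10 and 20 days from 2027-09-15 (when the violation is discovered) are 2027-09-25 and 2027-10-05 respectively; 2027-09-26 falls inside that range.
Step 2 — 20 and 35 days from 2027-09-26 (when the written notice is served) are 2027-10-16 and 2027-10-31 respectively; 2027-10-17 falls inside that range.
Step 3 — counting 10 days from 2027-11-01 (end of the 15-day response period, which began when the cure demand is delivered on 2027-10-17) gives a deadline of 2027-11-11; 2027-11-09 is within that limit.
Step 4 — 14 and 106 days from 2027-09-26 (when the written notice is served) are 2027-10-10 and 2028-01-10 respectively; done 2028-01-09 — within the window.
Step 5 — counting 15 days from 2028-01-09 (when the complaint is served) gives a deadline of 2028-01-24; done 2028-01-21 — timely.
Step 6 — 14 and 153 days from 2027-09-15 (when the violation is discovered) are 2027-09-29 and 2028-02-15 respectively; done 2028-02-11 — within the window.
Step 7 — counting 20 days from 2028-02-11 (when the proposed findings are lodged) gives a deadline of 2028-03-02; 2028-03-01 is within that limit.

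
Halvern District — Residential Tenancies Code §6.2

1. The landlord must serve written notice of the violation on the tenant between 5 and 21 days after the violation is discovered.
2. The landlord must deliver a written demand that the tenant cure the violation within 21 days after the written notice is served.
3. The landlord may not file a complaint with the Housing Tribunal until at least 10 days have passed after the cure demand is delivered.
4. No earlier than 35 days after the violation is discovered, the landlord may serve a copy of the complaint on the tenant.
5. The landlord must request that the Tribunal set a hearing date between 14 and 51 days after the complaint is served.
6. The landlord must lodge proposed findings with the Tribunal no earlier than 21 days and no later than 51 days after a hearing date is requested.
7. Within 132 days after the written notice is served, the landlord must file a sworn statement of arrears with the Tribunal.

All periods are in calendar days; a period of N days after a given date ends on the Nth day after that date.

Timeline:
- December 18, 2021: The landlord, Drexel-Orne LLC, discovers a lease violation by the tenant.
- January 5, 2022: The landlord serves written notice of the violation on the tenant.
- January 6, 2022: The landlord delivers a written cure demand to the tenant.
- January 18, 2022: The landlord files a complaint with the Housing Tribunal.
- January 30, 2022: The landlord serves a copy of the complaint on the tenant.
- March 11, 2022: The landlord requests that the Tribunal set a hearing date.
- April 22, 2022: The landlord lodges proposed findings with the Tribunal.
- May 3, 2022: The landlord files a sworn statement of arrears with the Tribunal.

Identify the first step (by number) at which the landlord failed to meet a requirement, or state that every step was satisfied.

None — every step was satisfied

Step 1 — 5 and 21 days from December 18, 2021 (when the violation is discovered) are December 23, 2021 and January 8, 2022 respectively; January 5, 2022 falls inside that range.
Step 2 — counting 21 days from January 5, 2022 (when the written notice is served) gives a deadline of January 26, 2022; completed January 6, 2022, before the deadline.
Step 3 — must wait 10 days from January 6, 2022 (when the cure demand is delivered), so not before January 16, 2022; January 18, 2022 is on or after that date.
Step 4 — must wait 35 days from December 18, 2021 (when the violation is discovered), so not before January 22, 2022; January 30, 2022 is on or after that date.
Step 5 — 14 and 51 days from January 30, 2022 (when the complaint is served) are February 13, 2022 and March 22, 2022 respectively; done March 11, 2022, which is between those dates.
Step 6 — 21 and 51 days from March 11, 2022 (when a hearing date is requested) are April 1, 2022 and May 1, 2022 respectively; done April 22, 2022, which is between those dates.
Step 7 — counting 132 days from January 5, 2022 (when the written notice is served) gives a deadline of May 17, 2022; May 3, 2022 is within that limit.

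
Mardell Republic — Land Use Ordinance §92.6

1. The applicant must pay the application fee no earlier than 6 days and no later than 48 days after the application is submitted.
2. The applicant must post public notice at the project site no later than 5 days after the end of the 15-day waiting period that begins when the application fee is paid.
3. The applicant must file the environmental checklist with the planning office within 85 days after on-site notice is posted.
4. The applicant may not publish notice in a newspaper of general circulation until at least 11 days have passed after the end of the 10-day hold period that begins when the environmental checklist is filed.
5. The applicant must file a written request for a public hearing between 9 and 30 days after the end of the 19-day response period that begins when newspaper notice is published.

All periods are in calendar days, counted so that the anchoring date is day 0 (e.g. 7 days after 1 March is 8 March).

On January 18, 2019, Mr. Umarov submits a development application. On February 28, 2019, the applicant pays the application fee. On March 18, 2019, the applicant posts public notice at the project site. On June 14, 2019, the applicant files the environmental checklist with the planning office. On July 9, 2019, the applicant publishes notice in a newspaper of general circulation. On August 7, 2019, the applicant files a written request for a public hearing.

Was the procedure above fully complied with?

Step 1 — 6 and 48 days from January 18, 2019 (when the application is submitted) are January 24, 2019 and March 7, 2019 respectively; done February 28, 2019 — within the window.
Step 2 — counting 5 days from March 15, 2019 (end of the 15-day waiting period, which began when the application fee is paid on February 28, 2019) gives a deadline of March 20, 2019; done March 18, 2019 — timely.
Step 3 — counting 85 days from March 18, 2019 (when on-site notice is posted) gives a deadline of June 11, 2019; June 14, 2019 misses that deadline by 3 days.

No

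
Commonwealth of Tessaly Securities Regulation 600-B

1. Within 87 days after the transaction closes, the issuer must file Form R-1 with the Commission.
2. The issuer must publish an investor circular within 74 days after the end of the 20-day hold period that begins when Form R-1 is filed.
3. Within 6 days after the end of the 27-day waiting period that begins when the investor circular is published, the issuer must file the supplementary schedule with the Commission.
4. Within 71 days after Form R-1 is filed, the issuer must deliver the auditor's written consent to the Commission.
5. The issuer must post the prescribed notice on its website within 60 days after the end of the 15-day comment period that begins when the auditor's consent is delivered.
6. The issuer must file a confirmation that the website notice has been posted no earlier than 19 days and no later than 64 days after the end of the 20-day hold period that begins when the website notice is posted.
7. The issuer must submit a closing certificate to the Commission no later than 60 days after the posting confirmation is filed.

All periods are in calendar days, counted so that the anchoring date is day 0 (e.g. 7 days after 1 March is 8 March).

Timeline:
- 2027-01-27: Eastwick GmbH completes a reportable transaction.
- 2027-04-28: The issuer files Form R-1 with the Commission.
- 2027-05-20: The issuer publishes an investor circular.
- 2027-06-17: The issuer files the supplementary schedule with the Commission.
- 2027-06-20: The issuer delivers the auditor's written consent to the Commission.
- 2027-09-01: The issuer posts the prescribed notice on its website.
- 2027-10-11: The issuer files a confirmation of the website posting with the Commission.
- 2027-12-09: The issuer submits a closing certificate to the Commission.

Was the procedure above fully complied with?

No

Step 1 — counting 87 days from 2027-01-27 (when the transaction closes) gives a deadline of 2027-04-24; 2027-04-28 misses that deadline by 4 days.
The procedure was therefore not followed at step 1.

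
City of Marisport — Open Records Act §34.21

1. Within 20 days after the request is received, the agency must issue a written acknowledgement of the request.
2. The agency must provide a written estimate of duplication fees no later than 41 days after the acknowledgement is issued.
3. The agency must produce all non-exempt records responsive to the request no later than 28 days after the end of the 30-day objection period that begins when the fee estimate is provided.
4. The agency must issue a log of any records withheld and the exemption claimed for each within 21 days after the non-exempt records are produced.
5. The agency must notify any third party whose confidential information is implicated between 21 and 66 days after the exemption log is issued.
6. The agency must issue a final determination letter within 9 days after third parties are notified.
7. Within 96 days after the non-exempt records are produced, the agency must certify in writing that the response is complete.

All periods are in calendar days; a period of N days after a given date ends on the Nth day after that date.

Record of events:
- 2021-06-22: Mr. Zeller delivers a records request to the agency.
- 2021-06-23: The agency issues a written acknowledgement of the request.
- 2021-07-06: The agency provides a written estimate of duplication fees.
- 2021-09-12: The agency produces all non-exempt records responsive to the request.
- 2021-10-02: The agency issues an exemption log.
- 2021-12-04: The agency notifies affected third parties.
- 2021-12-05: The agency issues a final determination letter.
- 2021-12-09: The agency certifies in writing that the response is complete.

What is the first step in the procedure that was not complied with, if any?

Step 3

(1) due by 2021-06-22 + 20 days = 2021-07-12; 2021-06-23 is within that limit.
(2) due by 2021-06-23 + 41 days = 2021-08-03; completed 2021-07-06, before the deadline.
(3) due by 2021-08-05 + 28 days = 2021-09-02; 2021-09-12 misses that deadline by 10 days.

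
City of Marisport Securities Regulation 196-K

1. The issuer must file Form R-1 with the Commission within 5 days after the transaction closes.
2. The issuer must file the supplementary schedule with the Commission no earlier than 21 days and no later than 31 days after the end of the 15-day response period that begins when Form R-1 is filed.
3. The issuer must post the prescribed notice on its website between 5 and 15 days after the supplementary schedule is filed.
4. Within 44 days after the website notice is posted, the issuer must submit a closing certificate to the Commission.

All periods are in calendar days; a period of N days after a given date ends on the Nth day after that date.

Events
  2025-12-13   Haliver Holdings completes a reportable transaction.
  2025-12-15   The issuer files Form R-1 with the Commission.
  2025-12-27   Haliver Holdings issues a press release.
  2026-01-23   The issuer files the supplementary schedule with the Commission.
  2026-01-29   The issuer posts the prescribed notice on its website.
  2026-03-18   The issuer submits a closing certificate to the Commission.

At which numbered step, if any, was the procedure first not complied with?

Step 4

Step 1 — counting 5 days from 2025-12-13 (when the transaction closes) gives a deadline of 2025-12-18; completed 2025-12-15, before the deadline.
Step 2 — 21 and 31 days from 2025-12-30 (end of the 15-day response period, which began when Form R-1 is filed on 2025-12-15) are 2026-01-20 and 2026-01-30 respectively; 2026-01-23 falls inside that range.
Step 3 — 5 and 15 days from 2026-01-23 (when the supplementary schedule is filed) are 2026-01-28 and 2026-02-07 respectively; done 2026-01-29 — within the window.
Step 4 — counting 44 days from 2026-01-29 (when the website notice is posted) gives a deadline of 2026-03-14; done 2026-03-18 — 4 days late.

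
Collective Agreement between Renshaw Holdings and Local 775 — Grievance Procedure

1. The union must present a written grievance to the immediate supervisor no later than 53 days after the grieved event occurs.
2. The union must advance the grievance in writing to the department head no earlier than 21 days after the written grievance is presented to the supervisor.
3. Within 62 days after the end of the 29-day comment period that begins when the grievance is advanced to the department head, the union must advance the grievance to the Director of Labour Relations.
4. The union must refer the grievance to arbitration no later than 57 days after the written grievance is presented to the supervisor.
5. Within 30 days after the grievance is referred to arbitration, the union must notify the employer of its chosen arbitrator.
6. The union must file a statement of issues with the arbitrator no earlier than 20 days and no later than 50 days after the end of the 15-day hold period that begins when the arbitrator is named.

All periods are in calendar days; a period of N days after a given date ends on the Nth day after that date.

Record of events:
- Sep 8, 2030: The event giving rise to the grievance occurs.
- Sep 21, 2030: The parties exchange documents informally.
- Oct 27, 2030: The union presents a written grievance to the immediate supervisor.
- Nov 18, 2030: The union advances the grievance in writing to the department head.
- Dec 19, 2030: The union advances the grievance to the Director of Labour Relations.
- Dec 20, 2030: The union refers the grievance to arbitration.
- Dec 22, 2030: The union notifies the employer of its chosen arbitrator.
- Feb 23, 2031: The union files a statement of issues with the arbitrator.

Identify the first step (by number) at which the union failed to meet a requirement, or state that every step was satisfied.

Step 1: 53 days after Sep 8, 2030 (when the grieved event occurs) is Oct 31, 2030; Oct 27, 2030 is within that limit.
Step 2: the earliest permitted date is 21 days after Oct 27, 2030 (when the written grievance is presented to the supervisor), i.e. Nov 17, 2030; done Nov 18, 2030 — permitted.
Step 3: 62 days after Dec 17, 2030 (end of the 29-day comment period, which began when the grievance is advanced to the department head on Nov 18, 2030) is Feb 17, 2031; done Dec 19, 2030 — timely.
Step 4: 57 days after Oct 27, 2030 (when the written grievance is presented to the supervisor) is Dec 23, 2030; Dec 20, 2030 is within that limit.
Step 5: 30 days after Dec 20, 2030 (when the grievance is referred to arbitration) is Jan 19, 2031; done Dec 22, 2030 — timely.
Step 6: the window is 20–50 days after Jan 6, 2031 (end of the 15-day hold period, which began when the arbitrator is named on Dec 22, 2030), so Jan 26, 2031 through Feb 25, 2031; done Feb 23, 2031, which is between those dates.

None — every step was satisfied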